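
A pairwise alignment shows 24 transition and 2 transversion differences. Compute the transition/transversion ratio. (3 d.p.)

12.000

R = 24/2 = 12.000.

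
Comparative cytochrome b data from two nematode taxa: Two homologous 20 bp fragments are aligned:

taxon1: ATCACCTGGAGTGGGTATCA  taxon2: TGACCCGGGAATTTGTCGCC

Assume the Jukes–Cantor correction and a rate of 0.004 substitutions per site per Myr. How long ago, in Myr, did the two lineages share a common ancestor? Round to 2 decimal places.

The sequences differ at 11 of 20 sites, so p = 11/20 = 0.55.
d = −(3/4) ln(1 − 4p/3) = −0.75 ln(1 − 0.733333) = −0.75 ln(0.266667)
  = −0.75 × (-1.321755) = 0.991316 substitutions/site.
Under a molecular clock d = 2μt, so t = d/(2μ) = 0.991316 / (2 × 0.004) = 123.91 Myr.

123.91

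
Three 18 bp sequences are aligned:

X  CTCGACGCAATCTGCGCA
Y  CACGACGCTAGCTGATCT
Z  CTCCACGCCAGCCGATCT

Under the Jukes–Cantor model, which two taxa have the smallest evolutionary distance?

Y and Z

X–Y: 6/18 differ, p = 0.333, d = 0.441.
X–Z: 7/18 differ, p = 0.389, d = 0.548.
Y–Z: 4/18 differ, p = 0.222, d = 0.264.
The smallest distance is between Y and Z.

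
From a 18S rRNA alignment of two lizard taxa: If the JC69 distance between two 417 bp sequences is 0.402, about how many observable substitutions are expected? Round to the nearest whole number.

Invert JC69: p = (3/4)(1 − e^(−4d/3)) = 0.75 × (1 − e^(-0.536)) = 0.75 × (1 − 0.585084) = 0.311187.
Expected differing sites = pL ≈ 0.311187 × 417 = 129.764979 ≈ 130.

130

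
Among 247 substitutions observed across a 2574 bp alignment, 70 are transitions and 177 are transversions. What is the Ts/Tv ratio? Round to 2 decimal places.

R = 70/177 = 0.395480… ≈ 0.40 (to 2 d.p.).

0.40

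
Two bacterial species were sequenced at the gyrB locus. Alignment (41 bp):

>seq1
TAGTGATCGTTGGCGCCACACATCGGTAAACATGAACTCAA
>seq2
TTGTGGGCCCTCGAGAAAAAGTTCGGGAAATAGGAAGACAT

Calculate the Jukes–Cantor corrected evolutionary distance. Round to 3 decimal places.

0.660

The sequences differ at 18 of 41 sites, so p = 18/41 ≈ 0.439024.
d = −(3/4) ln(1 − 4p/3) = −0.75 ln(1 − 0.585365) = −0.75 ln(0.414635)
  = −0.75 × (-0.880357) = 0.660268 substitutions/site.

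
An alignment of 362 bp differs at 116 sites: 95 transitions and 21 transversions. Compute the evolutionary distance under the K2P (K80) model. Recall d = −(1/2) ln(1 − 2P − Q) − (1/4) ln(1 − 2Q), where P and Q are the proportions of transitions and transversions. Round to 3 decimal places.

P = 95/362 ≈ 0.262431 and Q = 21/362 ≈ 0.058011.
Under the Kimura two-parameter model, d = −½ ln(1 − 2P − Q) − ¼ ln(1 − 2Q).
1 − 2P − Q = 0.417127, giving −½ ln(0.417127) = 0.437182.
1 − 2Q = 0.883978, giving −¼ ln(0.883978) = 0.030831.
d = 0.437182 + 0.030831 = 0.468013.

0.468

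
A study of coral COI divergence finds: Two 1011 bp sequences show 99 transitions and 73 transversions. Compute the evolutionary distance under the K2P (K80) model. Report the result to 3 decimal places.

0.195

P = 99/1011 ≈ 0.097923 and Q = 73/1011 ≈ 0.072206.
Under the Kimura two-parameter model, d = −½ ln(1 − 2P − Q) − ¼ ln(1 − 2Q).
1 − 2P − Q = 0.731948, giving −½ ln(0.731948) = 0.156023.
1 − 2Q = 0.855588, giving −¼ ln(0.855588) = 0.038992.
d = 0.156023 + 0.038992 = 0.195015.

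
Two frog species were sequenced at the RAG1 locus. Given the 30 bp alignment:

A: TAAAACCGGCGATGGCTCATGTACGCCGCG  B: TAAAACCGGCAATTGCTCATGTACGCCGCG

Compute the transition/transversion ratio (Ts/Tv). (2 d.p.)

1.00

Transitions are A↔G and C↔T; transversions are all other mismatches.
Transitions: 1. Transversions: 1.
R = 1/1 = 1.00.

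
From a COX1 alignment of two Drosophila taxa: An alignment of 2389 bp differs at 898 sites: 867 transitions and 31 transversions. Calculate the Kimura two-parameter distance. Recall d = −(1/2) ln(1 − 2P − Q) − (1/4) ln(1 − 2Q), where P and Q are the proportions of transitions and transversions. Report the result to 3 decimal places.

P = 867/2389 ≈ 0.362913 and Q = 31/2389 ≈ 0.012976.
Under the Kimura two-parameter model, d = −½ ln(1 − 2P − Q) − ¼ ln(1 − 2Q).
1 − 2P − Q = 0.261198, giving −½ ln(0.261198) = 0.671238.
1 − 2Q = 0.974048, giving −¼ ln(0.974048) = 0.006574.
d = 0.671238 + 0.006574 = 0.677812.

0.678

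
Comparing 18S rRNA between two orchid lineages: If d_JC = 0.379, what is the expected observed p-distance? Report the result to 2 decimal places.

0.30

p = (3/4)(1 − e^(−4d/3)) = 0.75 × (1 − e^(-0.505333)) = 0.75 × (1 − 0.603305) = 0.297521.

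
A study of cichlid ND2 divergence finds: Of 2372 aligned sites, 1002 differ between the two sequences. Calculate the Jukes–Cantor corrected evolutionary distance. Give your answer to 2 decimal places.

p = 1002/2372 ≈ 0.422428.
d = −(3/4) ln(1 − 4p/3) = −0.75 ln(1 − 0.563237) = −0.75 ln(0.436763)
  = −0.75 × (-0.828365) = 0.621274 substitutions/site.

0.62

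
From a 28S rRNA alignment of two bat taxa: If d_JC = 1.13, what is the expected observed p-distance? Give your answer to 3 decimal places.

p = (3/4)(1 − e^(−4d/3)) = 0.75 × (1 − e^(-1.506667)) = 0.75 × (1 − 0.221647) = 0.583765.

0.584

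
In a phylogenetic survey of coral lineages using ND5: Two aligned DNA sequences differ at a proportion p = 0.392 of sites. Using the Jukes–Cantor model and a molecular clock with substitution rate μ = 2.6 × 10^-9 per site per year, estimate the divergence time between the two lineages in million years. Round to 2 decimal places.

106.66

d = −(3/4) ln(1 − 4p/3) = −0.75 ln(1 − 0.522667) = −0.75 ln(0.477333)
  = −0.75 × (-0.739541) = 0.554656 substitutions/site.
Under a molecular clock d = 2μt, so t = d/(2μ) = 0.554656 / (2 × 2.6 × 10^-9) = 106.66 million years.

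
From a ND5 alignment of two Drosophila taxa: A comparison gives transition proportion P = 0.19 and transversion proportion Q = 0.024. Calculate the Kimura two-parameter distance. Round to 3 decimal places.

0.271

Under the Kimura two-parameter model, d = −½ ln(1 − 2P − Q) − ¼ ln(1 − 2Q).
1 − 2P − Q = 0.596, giving −½ ln(0.596) = 0.258757.
1 − 2Q = 0.952, giving −¼ ln(0.952) = 0.012298.
d = 0.258757 + 0.012298 = 0.271055.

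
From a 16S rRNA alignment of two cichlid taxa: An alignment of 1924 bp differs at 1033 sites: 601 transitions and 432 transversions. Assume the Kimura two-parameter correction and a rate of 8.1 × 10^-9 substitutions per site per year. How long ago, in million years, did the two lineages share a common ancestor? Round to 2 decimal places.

67.60

P = 601/1924 ≈ 0.31237 and Q = 432/1924 ≈ 0.224532.
Under the Kimura two-parameter model, d = −½ ln(1 − 2P − Q) − ¼ ln(1 − 2Q).
1 − 2P − Q = 0.150728, giving −½ ln(0.150728) = 0.946139.
1 − 2Q = 0.550936, giving −¼ ln(0.550936) = 0.149034.
d = 0.946139 + 0.149034 = 1.095173.
Under a molecular clock d = 2μt, so t = d/(2μ) = 1.095173 / (2 × 8.1 × 10^-9) = 67.60 million years.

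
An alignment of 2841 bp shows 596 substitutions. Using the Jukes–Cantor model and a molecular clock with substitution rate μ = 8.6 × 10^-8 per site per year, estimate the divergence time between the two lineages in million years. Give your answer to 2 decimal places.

1.43

p = 596/2841 ≈ 0.209785.
d = −(3/4) ln(1 − 4p/3) = −0.75 ln(1 − 0.279713) = −0.75 ln(0.720287)
  = −0.75 × (-0.328106) = 0.246080 substitutions/site.
Under a molecular clock d = 2μt, so t = d/(2μ) = 0.246080 / (2 × 8.6 × 10^-8) = 1.43 million years.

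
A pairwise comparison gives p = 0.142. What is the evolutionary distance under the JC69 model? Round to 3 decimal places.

d = −(3/4) ln(1 − 4p/3) = −0.75 ln(1 − 0.189333) = −0.75 ln(0.810667)
  = −0.75 × (-0.209898) = 0.157424 substitutions/site.

0.157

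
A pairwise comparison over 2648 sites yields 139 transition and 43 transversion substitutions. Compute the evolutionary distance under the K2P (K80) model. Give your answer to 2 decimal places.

P = 139/2648 ≈ 0.052492 and Q = 43/2648 ≈ 0.016239.
Under the Kimura two-parameter model, d = −½ ln(1 − 2P − Q) − ¼ ln(1 − 2Q).
1 − 2P − Q = 0.878777, giving −½ ln(0.878777) = 0.064612.
1 − 2Q = 0.967522, giving −¼ ln(0.967522) = 0.008254.
d = 0.064612 + 0.008254 = 0.072866.

0.07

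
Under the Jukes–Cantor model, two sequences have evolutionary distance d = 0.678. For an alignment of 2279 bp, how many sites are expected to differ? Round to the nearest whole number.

Invert JC69: p = (3/4)(1 − e^(−4d/3)) = 0.75 × (1 − e^(-0.904)) = 0.75 × (1 − 0.404947) = 0.446290.
Expected differing sites = pL ≈ 0.446290 × 2279 = 1017.09491 ≈ 1017.

1017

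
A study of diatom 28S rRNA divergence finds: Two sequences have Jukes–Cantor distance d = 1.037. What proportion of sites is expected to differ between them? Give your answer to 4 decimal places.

0.5618

p = (3/4)(1 − e^(−4d/3)) = 0.75 × (1 − e^(-1.382667)) = 0.75 × (1 − 0.250908) = 0.561819.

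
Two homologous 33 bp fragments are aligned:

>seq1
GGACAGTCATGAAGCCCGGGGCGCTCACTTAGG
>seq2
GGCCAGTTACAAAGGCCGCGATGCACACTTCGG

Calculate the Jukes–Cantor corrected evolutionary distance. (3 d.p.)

The sequences differ at 10 of 33 sites (3, 8, 10, 11, 15, 19, 21, 22, 25, 31), so p = 10/33 ≈ 0.30303.
d = −(3/4) ln(1 − 4p/3) = −0.75 ln(1 − 0.40404) = −0.75 ln(0.59596)
  = −0.75 × (-0.517582) = 0.388187 substitutions/site.

0.388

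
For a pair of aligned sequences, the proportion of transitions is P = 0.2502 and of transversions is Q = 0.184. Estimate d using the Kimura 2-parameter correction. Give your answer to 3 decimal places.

0.691

Under the Kimura two-parameter model, d = −½ ln(1 − 2P − Q) − ¼ ln(1 − 2Q).
1 − 2P − Q = 0.3156, giving −½ ln(0.3156) = 0.576640.
1 − 2Q = 0.632, giving −¼ ln(0.632) = 0.114716.
d = 0.576640 + 0.114716 = 0.691356.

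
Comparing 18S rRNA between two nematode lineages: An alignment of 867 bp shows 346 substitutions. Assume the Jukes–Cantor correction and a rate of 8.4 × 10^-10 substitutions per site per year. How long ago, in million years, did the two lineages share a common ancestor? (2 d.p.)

339.07

p = 346/867 ≈ 0.399077.
d = −(3/4) ln(1 − 4p/3) = −0.75 ln(1 − 0.532103) = −0.75 ln(0.467897)
  = −0.75 × (-0.759507) = 0.569630 substitutions/site.
Under a molecular clock d = 2μt, so t = d/(2μ) = 0.569630 / (2 × 8.4 × 10^-10) = 339.07 million years.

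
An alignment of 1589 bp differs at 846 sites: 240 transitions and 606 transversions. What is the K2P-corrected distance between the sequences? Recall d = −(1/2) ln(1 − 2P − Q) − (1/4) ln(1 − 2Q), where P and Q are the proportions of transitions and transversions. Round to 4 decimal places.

P = 240/1589 ≈ 0.151038 and Q = 606/1589 ≈ 0.381372.
Under the Kimura two-parameter model, d = −½ ln(1 − 2P − Q) − ¼ ln(1 − 2Q).
1 − 2P − Q = 0.316552, giving −½ ln(0.316552) = 0.575134.
1 − 2Q = 0.237256, giving −¼ ln(0.237256) = 0.359654.
d = 0.575134 + 0.359654 = 0.934788.

0.9348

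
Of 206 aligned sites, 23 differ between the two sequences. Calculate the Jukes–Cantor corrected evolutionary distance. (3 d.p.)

0.121

p = 23/206 ≈ 0.11165.
d = −(3/4) ln(1 − 4p/3) = −0.75 ln(1 − 0.148867) = −0.75 ln(0.851133)
  = −0.75 × (-0.161187) = 0.120890 substitutions/site.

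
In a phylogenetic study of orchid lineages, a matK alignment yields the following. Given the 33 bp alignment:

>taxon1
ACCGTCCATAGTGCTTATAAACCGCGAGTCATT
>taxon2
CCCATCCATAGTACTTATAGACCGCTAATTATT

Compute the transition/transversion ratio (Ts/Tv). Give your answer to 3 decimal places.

Transitions are A↔G and C↔T; transversions are all other mismatches.
Transitions: 5. Transversions: 2.
R = 5/2 = 2.500.

2.500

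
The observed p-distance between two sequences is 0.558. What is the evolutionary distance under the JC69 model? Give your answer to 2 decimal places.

1.02

d = −(3/4) ln(1 − 4p/3) = −0.75 ln(1 − 0.744) = −0.75 ln(0.256)
  = −0.75 × (-1.362578) = 1.021934 substitutions/site.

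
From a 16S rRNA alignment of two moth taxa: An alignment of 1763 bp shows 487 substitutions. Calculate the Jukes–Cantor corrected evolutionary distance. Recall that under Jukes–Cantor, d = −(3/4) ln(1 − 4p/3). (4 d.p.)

0.3445

p = 487/1763 ≈ 0.276234.
d = −(3/4) ln(1 − 4p/3) = −0.75 ln(1 − 0.368312) = −0.75 ln(0.631688)
  = −0.75 × (-0.459360) = 0.344520 substitutions/site.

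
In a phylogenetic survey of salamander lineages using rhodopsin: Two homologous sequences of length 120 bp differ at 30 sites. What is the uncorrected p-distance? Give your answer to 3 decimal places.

p = 30/120 = 0.250.

0.250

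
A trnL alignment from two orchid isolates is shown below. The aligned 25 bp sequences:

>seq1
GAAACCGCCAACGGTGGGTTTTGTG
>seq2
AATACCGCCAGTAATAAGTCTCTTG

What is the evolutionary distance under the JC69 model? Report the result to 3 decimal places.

0.663

The sequences differ at 11 of 25 sites, so p = 11/25 = 0.44.
d = −(3/4) ln(1 − 4p/3) = −0.75 ln(1 − 0.586667) = −0.75 ln(0.413333)
  = −0.75 × (-0.883502) = 0.662627 substitutions/site.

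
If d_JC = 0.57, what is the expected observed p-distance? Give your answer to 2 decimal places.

0.40

p = (3/4)(1 − e^(−4d/3)) = 0.75 × (1 − e^(-0.76)) = 0.75 × (1 − 0.467666) = 0.399251.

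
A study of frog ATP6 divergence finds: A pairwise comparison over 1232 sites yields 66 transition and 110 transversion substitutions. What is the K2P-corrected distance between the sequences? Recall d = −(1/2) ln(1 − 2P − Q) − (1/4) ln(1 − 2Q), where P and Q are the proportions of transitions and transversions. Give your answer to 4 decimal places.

P = 66/1232 ≈ 0.053571 and Q = 110/1232 ≈ 0.089286.
Under the Kimura two-parameter model, d = −½ ln(1 − 2P − Q) − ¼ ln(1 − 2Q).
1 − 2P − Q = 0.803572, giving −½ ln(0.803572) = 0.109344.
1 − 2Q = 0.821428, giving −¼ ln(0.821428) = 0.049178.
d = 0.109344 + 0.049178 = 0.158522.

0.1585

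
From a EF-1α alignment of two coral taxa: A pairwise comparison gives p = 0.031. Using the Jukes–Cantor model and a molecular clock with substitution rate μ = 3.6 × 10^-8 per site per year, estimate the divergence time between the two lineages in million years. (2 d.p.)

d = −(3/4) ln(1 − 4p/3) = −0.75 ln(1 − 0.041333) = −0.75 ln(0.958667)
  = −0.75 × (-0.042212) = 0.031659 substitutions/site.
Under a molecular clock d = 2μt, so t = d/(2μ) = 0.031659 / (2 × 3.6 × 10^-8) = 0.44 million years.

0.44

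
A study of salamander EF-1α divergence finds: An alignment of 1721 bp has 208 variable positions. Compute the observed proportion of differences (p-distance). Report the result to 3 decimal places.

p = 208/1721 = 0.120859… ≈ 0.121 (to 3 d.p.).

0.121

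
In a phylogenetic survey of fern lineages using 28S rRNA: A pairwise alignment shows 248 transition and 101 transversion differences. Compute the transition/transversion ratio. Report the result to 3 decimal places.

R = 248/101 = 2.455445… ≈ 2.455 (to 3 d.p.).

2.455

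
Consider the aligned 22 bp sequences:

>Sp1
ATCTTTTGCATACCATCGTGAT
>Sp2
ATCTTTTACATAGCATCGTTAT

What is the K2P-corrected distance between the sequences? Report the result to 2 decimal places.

0.15

Of 22 sites, 1 differences are transitions and 2 are transversions, so P = 1/22 ≈ 0.045455 and Q = 2/22 ≈ 0.090909.
Under the Kimura two-parameter model, d = −½ ln(1 − 2P − Q) − ¼ ln(1 − 2Q).
1 − 2P − Q = 0.818181, giving −½ ln(0.818181) = 0.100336.
1 − 2Q = 0.818182, giving −¼ ln(0.818182) = 0.050168.
d = 0.100336 + 0.050168 = 0.150504.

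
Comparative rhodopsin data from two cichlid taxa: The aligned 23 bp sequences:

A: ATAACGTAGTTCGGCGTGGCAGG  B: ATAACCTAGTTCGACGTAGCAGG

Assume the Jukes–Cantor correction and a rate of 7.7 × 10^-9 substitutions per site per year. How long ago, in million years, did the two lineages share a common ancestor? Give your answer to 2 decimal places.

The sequences differ at 3 of 23 sites (6, 14, 18), so p = 3/23 ≈ 0.130435.
d = −(3/4) ln(1 − 4p/3) = −0.75 ln(1 − 0.173913) = −0.75 ln(0.826087)
  = −0.75 × (-0.191055) = 0.143291 substitutions/site.
Under a molecular clock d = 2μt, so t = d/(2μ) = 0.143291 / (2 × 7.7 × 10^-9) = 9.30 million years.

9.30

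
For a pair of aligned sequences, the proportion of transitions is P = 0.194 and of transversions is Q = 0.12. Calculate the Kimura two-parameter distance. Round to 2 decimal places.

Under the Kimura two-parameter model, d = −½ ln(1 − 2P − Q) − ¼ ln(1 − 2Q).
1 − 2P − Q = 0.492, giving −½ ln(0.492) = 0.354638.
1 − 2Q = 0.76, giving −¼ ln(0.76) = 0.068609.
d = 0.354638 + 0.068609 = 0.423247.

0.42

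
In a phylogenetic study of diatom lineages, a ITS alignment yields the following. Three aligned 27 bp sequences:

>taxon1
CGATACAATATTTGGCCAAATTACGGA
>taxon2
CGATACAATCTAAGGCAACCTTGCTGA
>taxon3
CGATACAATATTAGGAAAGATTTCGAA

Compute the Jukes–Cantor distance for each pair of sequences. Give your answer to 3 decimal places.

d(taxon1,taxon2) = 0.377, d(taxon1,taxon3) = 0.264, d(taxon2,taxon3) = 0.377

taxon1–taxon2: 8/27 sites differ → p ≈ 0.296296, d = −0.75 ln(1 − 0.395061) = 0.376971 ≈ 0.377.
taxon1–taxon3: 6/27 sites differ → p ≈ 0.222222, d = −0.75 ln(1 − 0.296296) = 0.263548 ≈ 0.264.
taxon2–taxon3: 8/27 sites differ → p ≈ 0.296296, d = −0.75 ln(1 − 0.395061) = 0.376971 ≈ 0.377.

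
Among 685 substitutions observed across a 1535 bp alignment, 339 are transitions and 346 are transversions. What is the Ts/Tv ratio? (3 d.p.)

0.980

R = 339/346 = 0.979768… ≈ 0.980 (to 3 d.p.).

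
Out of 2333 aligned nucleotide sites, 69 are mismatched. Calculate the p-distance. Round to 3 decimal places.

0.030

p = 69/2333 = 0.029575… ≈ 0.030 (to 3 d.p.).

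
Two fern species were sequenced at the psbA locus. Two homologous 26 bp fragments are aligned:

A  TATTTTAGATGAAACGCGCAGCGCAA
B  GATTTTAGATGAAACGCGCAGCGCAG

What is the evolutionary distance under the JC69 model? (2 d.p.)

The sequences differ at 2 of 26 sites (1, 26), so p = 2/26 ≈ 0.076923.
d = −(3/4) ln(1 − 4p/3) = −0.75 ln(1 − 0.102564) = −0.75 ln(0.897436)
  = −0.75 × (-0.108213) = 0.081160 substitutions/site.

0.08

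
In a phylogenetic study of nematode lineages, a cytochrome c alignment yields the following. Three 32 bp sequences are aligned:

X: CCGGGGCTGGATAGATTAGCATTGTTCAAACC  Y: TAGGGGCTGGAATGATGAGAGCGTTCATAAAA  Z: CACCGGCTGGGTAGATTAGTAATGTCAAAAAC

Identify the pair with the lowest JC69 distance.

X and Z

X–Y: 15/32 differ, p = 0.469, d = 0.736.
X–Z: 9/32 differ, p = 0.281, d = 0.353.
Y–Z: 14/32 differ, p = 0.438, d = 0.657.
The smallest distance is between X and Z.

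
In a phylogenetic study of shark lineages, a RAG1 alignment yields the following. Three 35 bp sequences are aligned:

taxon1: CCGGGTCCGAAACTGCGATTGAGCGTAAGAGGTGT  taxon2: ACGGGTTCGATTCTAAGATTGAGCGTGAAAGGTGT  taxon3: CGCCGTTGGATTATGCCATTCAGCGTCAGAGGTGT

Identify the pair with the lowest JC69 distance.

taxon1–taxon2: 8/35 differ, p = 0.229, d = 0.273.
taxon1–taxon3: 11/35 differ, p = 0.314, d = 0.407.
taxon2–taxon3: 12/35 differ, p = 0.343, d = 0.458.
The smallest distance is between taxon1 and taxon2.

taxon1 and taxon2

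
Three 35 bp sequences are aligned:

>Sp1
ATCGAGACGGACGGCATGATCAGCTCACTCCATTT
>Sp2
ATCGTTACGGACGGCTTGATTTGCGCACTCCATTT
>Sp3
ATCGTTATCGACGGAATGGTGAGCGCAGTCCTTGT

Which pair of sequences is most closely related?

Sp1–Sp2: 6/35 differ, p = 0.171, d = 0.195.
Sp1–Sp3: 11/35 differ, p = 0.314, d = 0.407.
Sp2–Sp3: 10/35 differ, p = 0.286, d = 0.360.
The smallest distance is between Sp1 and Sp2.

Sp1 and Sp2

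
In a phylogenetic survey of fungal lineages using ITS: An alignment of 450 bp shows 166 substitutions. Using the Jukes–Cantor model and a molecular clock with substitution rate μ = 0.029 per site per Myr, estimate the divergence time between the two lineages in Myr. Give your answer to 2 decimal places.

8.75

p = 166/450 ≈ 0.368889.
d = −(3/4) ln(1 − 4p/3) = −0.75 ln(1 − 0.491852) = −0.75 ln(0.508148)
  = −0.75 × (-0.676983) = 0.507737 substitutions/site.
Under a molecular clock d = 2μt, so t = d/(2μ) = 0.507737 / (2 × 0.029) = 8.75 Myr.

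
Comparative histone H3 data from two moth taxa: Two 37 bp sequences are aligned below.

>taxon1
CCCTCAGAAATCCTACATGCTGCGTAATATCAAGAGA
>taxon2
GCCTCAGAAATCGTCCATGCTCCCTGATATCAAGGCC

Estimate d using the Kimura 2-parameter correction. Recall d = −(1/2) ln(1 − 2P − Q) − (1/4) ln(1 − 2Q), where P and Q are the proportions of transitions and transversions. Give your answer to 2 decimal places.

0.30

Of 37 sites, 2 differences are transitions and 7 are transversions, so P = 2/37 ≈ 0.054054 and Q = 7/37 ≈ 0.189189.
Under the Kimura two-parameter model, d = −½ ln(1 − 2P − Q) − ¼ ln(1 − 2Q).
1 − 2P − Q = 0.702703, giving −½ ln(0.702703) = 0.176410.
1 − 2Q = 0.621622, giving −¼ ln(0.621622) = 0.118856.
d = 0.176410 + 0.118856 = 0.295266.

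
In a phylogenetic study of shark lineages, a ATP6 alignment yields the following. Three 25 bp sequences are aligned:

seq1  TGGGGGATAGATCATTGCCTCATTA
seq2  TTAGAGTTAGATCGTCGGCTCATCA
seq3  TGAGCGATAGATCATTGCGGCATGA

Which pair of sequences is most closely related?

seq1 and seq3

seq1–seq2: 8/25 differ, p = 0.320, d = 0.417.
seq1–seq3: 5/25 differ, p = 0.200, d = 0.233.
seq2–seq3: 9/25 differ, p = 0.360, d = 0.490.
The smallest distance is between seq1 and seq3.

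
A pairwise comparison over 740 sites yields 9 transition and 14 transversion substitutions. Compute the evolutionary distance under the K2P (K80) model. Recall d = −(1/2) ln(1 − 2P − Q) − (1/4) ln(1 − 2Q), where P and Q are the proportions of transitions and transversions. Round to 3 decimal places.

P = 9/740 ≈ 0.012162 and Q = 14/740 ≈ 0.018919.
Under the Kimura two-parameter model, d = −½ ln(1 − 2P − Q) − ¼ ln(1 − 2Q).
1 − 2P − Q = 0.956757, giving −½ ln(0.956757) = 0.022103.
1 − 2Q = 0.962162, giving −¼ ln(0.962162) = 0.009643.
d = 0.022103 + 0.009643 = 0.031746.

0.032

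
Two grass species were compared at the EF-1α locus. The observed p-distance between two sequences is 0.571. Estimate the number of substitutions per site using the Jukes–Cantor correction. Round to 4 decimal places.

1.0745

d = −(3/4) ln(1 − 4p/3) = −0.75 ln(1 − 0.761333) = −0.75 ln(0.238667)
  = −0.75 × (-1.432686) = 1.074515 substitutions/site.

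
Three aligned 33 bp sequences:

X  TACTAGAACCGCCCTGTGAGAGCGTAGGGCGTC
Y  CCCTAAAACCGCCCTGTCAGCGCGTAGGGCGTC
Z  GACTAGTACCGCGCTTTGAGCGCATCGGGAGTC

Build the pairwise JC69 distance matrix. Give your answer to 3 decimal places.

X–Y: 5/33 sites differ → p ≈ 0.151515, d = −0.75 ln(1 − 0.20202) = 0.169254 ≈ 0.169.
X–Z: 8/33 sites differ → p ≈ 0.242424, d = −0.75 ln(1 − 0.323232) = 0.292820 ≈ 0.293.
Y–Z: 10/33 sites differ → p ≈ 0.30303, d = −0.75 ln(1 − 0.40404) = 0.388186 ≈ 0.388.

d(X,Y) = 0.169, d(X,Z) = 0.293, d(Y,Z) = 0.388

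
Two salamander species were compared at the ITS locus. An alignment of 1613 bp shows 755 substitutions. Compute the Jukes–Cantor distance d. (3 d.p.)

0.734

p = 755/1613 ≈ 0.468072.
d = −(3/4) ln(1 − 4p/3) = −0.75 ln(1 − 0.624096) = −0.75 ln(0.375904)
  = −0.75 × (-0.978421) = 0.733816 substitutions/site.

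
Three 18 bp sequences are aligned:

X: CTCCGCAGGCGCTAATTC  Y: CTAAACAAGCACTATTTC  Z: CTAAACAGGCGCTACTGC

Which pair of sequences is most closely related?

X–Y: 6/18 differ, p = 0.333, d = 0.441.
X–Z: 5/18 differ, p = 0.278, d = 0.347.
Y–Z: 4/18 differ, p = 0.222, d = 0.264.
The smallest distance is between Y and Z.

Y and Z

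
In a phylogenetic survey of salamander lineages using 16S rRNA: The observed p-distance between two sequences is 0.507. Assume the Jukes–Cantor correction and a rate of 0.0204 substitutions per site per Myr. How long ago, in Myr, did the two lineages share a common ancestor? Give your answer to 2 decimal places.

d = −(3/4) ln(1 − 4p/3) = −0.75 ln(1 − 0.676) = −0.75 ln(0.324)
  = −0.75 × (-1.127012) = 0.845259 substitutions/site.
Under a molecular clock d = 2μt, so t = d/(2μ) = 0.845259 / (2 × 0.0204) = 20.72 Myr.

20.72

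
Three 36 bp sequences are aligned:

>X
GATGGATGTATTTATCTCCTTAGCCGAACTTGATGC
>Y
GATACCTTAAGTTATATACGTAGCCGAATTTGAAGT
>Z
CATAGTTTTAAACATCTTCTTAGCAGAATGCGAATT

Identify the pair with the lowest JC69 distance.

X and Y

X–Y: 12/36 differ, p = 0.333, d = 0.441.
X–Z: 15/36 differ, p = 0.417, d = 0.608.
Y–Z: 14/36 differ, p = 0.389, d = 0.548.
The smallest distance is between X and Y.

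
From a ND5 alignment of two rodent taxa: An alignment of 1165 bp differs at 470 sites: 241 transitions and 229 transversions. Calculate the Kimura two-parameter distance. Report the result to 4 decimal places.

0.5961

P = 241/1165 ≈ 0.206867 and Q = 229/1165 ≈ 0.196567.
Under the Kimura two-parameter model, d = −½ ln(1 − 2P − Q) − ¼ ln(1 − 2Q).
1 − 2P − Q = 0.389699, giving −½ ln(0.389699) = 0.471190.
1 − 2Q = 0.606866, giving −¼ ln(0.606866) = 0.124862.
d = 0.471190 + 0.124862 = 0.596052.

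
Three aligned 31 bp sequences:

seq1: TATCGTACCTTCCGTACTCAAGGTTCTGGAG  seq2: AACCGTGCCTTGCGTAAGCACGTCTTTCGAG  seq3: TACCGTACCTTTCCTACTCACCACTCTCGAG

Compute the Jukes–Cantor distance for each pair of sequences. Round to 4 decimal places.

seq1–seq2: 11/31 sites differ → p ≈ 0.354839, d = −0.75 ln(1 − 0.473119) = 0.480585 ≈ 0.4806.
seq1–seq3: 8/31 sites differ → p ≈ 0.258065, d = −0.75 ln(1 − 0.344087) = 0.316295 ≈ 0.3163.
seq2–seq3: 9/31 sites differ → p ≈ 0.290323, d = −0.75 ln(1 − 0.387097) = 0.367161 ≈ 0.3672.

d(seq1,seq2) = 0.4806, d(seq1,seq3) = 0.3163, d(seq2,seq3) = 0.3672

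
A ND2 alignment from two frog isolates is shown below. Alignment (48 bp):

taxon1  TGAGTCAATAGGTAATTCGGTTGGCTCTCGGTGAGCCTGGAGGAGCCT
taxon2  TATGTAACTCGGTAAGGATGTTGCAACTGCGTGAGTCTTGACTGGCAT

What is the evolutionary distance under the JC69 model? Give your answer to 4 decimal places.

0.6082

The sequences differ at 20 of 48 sites, so p = 20/48 ≈ 0.416667.
d = −(3/4) ln(1 − 4p/3) = −0.75 ln(1 − 0.555556) = −0.75 ln(0.444444)
  = −0.75 × (-0.810931) = 0.608198 substitutions/site.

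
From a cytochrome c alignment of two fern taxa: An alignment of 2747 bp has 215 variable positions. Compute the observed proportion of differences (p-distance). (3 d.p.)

p = 215/2747 = 0.078267… ≈ 0.078 (to 3 d.p.).

0.078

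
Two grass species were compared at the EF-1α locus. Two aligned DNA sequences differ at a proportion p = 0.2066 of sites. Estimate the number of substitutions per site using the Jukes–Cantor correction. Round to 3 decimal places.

d = −(3/4) ln(1 − 4p/3) = −0.75 ln(1 − 0.275467) = −0.75 ln(0.724533)
  = −0.75 × (-0.322228) = 0.241671 substitutions/site.

0.242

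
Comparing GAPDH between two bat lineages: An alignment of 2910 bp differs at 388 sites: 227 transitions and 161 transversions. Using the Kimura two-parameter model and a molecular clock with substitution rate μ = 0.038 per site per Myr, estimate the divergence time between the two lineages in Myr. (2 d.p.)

P = 227/2910 ≈ 0.078007 and Q = 161/2910 ≈ 0.055326.
Under the Kimura two-parameter model, d = −½ ln(1 − 2P − Q) − ¼ ln(1 − 2Q).
1 − 2P − Q = 0.78866, giving −½ ln(0.78866) = 0.118710.
1 − 2Q = 0.889348, giving −¼ ln(0.889348) = 0.029317.
d = 0.118710 + 0.029317 = 0.148027.
Under a molecular clock d = 2μt, so t = d/(2μ) = 0.148027 / (2 × 0.038) = 1.95 Myr.

1.95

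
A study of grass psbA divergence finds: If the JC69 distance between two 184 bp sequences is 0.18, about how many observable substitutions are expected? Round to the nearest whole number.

Invert JC69: p = (3/4)(1 − e^(−4d/3)) = 0.75 × (1 − e^(-0.24)) = 0.75 × (1 − 0.786628) = 0.160029.
Expected differing sites = pL ≈ 0.160029 × 184 = 29.445336 ≈ 29.

29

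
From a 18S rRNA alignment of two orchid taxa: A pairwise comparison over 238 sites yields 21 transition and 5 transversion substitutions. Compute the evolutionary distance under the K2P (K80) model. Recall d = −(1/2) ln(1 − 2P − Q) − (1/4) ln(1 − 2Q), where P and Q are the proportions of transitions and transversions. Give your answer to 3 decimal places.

0.121

P = 21/238 ≈ 0.088235 and Q = 5/238 ≈ 0.021008.
Under the Kimura two-parameter model, d = −½ ln(1 − 2P − Q) − ¼ ln(1 − 2Q).
1 − 2P − Q = 0.802522, giving −½ ln(0.802522) = 0.109998.
1 − 2Q = 0.957984, giving −¼ ln(0.957984) = 0.010731.
d = 0.109998 + 0.010731 = 0.120729.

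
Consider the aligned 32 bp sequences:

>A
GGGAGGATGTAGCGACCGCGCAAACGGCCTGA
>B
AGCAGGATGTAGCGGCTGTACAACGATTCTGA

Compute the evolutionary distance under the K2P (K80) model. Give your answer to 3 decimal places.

0.485

Of 32 sites, 7 differences are transitions and 4 are transversions, so P = 7/32 = 0.21875 and Q = 4/32 = 0.125.
Under the Kimura two-parameter model, d = −½ ln(1 − 2P − Q) − ¼ ln(1 − 2Q).
1 − 2P − Q = 0.4375, giving −½ ln(0.4375) = 0.413339.
1 − 2Q = 0.75, giving −¼ ln(0.75) = 0.071921.
d = 0.413339 + 0.071921 = 0.485260.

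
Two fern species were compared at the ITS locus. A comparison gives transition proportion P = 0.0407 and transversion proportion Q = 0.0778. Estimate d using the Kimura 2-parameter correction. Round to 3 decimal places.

Under the Kimura two-parameter model, d = −½ ln(1 − 2P − Q) − ¼ ln(1 − 2Q).
1 − 2P − Q = 0.8408, giving −½ ln(0.8408) = 0.086701.
1 − 2Q = 0.8444, giving −¼ ln(0.8444) = 0.042282.
d = 0.086701 + 0.042282 = 0.128983.

0.129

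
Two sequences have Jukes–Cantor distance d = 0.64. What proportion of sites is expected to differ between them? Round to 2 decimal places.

0.43

p = (3/4)(1 − e^(−4d/3)) = 0.75 × (1 − e^(-0.853333)) = 0.75 × (1 − 0.425993) = 0.430505.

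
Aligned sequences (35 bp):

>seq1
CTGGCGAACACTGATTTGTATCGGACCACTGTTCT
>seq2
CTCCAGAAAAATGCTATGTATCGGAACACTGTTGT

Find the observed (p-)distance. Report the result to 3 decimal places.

The sequences differ at 9 of 35 positions (sites 3, 4, 5, 9, 11, 14, 16, 26, 34).
p = 9/35 = 0.257142… ≈ 0.257 (to 3 d.p.).

0.257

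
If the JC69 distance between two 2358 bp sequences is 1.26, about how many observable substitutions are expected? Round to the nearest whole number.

1439

Invert JC69: p = (3/4)(1 − e^(−4d/3)) = 0.75 × (1 − e^(-1.68)) = 0.75 × (1 − 0.186374) = 0.610220.
Expected differing sites = pL ≈ 0.610220 × 2358 = 1438.89876 ≈ 1439.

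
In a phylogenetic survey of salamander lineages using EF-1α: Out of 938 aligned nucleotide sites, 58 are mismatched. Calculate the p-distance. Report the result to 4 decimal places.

0.0618

p = 58/938 = 0.061833… ≈ 0.0618 (to 4 d.p.).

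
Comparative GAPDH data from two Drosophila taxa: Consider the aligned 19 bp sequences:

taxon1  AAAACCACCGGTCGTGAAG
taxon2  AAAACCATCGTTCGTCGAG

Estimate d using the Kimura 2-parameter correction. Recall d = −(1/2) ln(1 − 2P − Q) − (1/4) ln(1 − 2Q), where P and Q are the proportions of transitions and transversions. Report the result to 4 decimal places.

0.2488

Of 19 sites, 2 differences are transitions and 2 are transversions, so P = 2/19 ≈ 0.105263 and Q = 2/19 ≈ 0.105263.
Under the Kimura two-parameter model, d = −½ ln(1 − 2P − Q) − ¼ ln(1 − 2Q).
1 − 2P − Q = 0.684211, giving −½ ln(0.684211) = 0.189744.
1 − 2Q = 0.789474, giving −¼ ln(0.789474) = 0.059097.
d = 0.189744 + 0.059097 = 0.248841.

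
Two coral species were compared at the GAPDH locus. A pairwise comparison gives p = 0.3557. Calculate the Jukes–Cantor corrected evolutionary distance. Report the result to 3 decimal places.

0.482

d = −(3/4) ln(1 − 4p/3) = −0.75 ln(1 − 0.474267) = −0.75 ln(0.525733)
  = −0.75 × (-0.642962) = 0.482222 substitutions/site.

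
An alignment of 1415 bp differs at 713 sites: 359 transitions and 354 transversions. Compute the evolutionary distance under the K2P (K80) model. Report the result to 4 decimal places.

0.8820

P = 359/1415 ≈ 0.25371 and Q = 354/1415 ≈ 0.250177.
Under the Kimura two-parameter model, d = −½ ln(1 − 2P − Q) − ¼ ln(1 − 2Q).
1 − 2P − Q = 0.242403, giving −½ ln(0.242403) = 0.708577.
1 − 2Q = 0.499646, giving −¼ ln(0.499646) = 0.173464.
d = 0.708577 + 0.173464 = 0.882041.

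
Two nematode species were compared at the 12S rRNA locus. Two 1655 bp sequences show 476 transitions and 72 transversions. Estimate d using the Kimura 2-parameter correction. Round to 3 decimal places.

P = 476/1655 ≈ 0.287613 and Q = 72/1655 ≈ 0.043505.
Under the Kimura two-parameter model, d = −½ ln(1 − 2P − Q) − ¼ ln(1 − 2Q).
1 − 2P − Q = 0.381269, giving −½ ln(0.381269) = 0.482125.
1 − 2Q = 0.91299, giving −¼ ln(0.91299) = 0.022758.
d = 0.482125 + 0.022758 = 0.504883.

0.505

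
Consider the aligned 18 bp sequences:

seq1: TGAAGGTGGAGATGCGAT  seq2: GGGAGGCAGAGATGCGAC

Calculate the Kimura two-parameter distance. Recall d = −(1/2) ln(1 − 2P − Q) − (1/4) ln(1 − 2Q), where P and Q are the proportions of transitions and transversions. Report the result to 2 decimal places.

0.38

Of 18 sites, 4 differences are transitions and 1 are transversions, so P = 4/18 ≈ 0.222222 and Q = 1/18 ≈ 0.055556.
Under the Kimura two-parameter model, d = −½ ln(1 − 2P − Q) − ¼ ln(1 − 2Q).
1 − 2P − Q = 0.5, giving −½ ln(0.5) = 0.346574.
1 − 2Q = 0.888888, giving −¼ ln(0.888888) = 0.029446.
d = 0.346574 + 0.029446 = 0.376020.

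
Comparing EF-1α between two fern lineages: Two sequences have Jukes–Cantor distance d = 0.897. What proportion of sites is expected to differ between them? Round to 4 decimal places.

0.5232

p = (3/4)(1 − e^(−4d/3)) = 0.75 × (1 − e^(-1.196)) = 0.75 × (1 − 0.302401) = 0.523199.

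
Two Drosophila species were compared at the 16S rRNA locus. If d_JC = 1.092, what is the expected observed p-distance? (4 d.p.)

p = (3/4)(1 − e^(−4d/3)) = 0.75 × (1 − e^(-1.456)) = 0.75 × (1 − 0.233167) = 0.575125.

0.5751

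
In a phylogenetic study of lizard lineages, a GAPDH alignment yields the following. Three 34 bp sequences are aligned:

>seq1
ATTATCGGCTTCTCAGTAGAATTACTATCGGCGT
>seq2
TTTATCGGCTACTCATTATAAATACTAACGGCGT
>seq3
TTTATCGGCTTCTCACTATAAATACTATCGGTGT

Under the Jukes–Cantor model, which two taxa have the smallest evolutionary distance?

seq1–seq2: 6/34 differ, p = 0.176, d = 0.201.
seq1–seq3: 5/34 differ, p = 0.147, d = 0.164.
seq2–seq3: 4/34 differ, p = 0.118, d = 0.128.
The smallest distance is between seq2 and seq3.

seq2 and seq3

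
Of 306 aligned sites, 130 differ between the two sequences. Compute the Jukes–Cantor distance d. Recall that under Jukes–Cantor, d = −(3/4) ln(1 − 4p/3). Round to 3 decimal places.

p = 130/306 ≈ 0.424837.
d = −(3/4) ln(1 − 4p/3) = −0.75 ln(1 − 0.566449) = −0.75 ln(0.433551)
  = −0.75 × (-0.835746) = 0.626810 substitutions/site.

0.627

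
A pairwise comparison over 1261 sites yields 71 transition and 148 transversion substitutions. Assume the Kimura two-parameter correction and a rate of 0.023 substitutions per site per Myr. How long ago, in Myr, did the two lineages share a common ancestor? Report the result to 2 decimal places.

4.29

P = 71/1261 ≈ 0.056305 and Q = 148/1261 ≈ 0.117367.
Under the Kimura two-parameter model, d = −½ ln(1 − 2P − Q) − ¼ ln(1 − 2Q).
1 − 2P − Q = 0.770023, giving −½ ln(0.770023) = 0.130667.
1 − 2Q = 0.765266, giving −¼ ln(0.765266) = 0.066883.
d = 0.130667 + 0.066883 = 0.197550.
Under a molecular clock d = 2μt, so t = d/(2μ) = 0.197550 / (2 × 0.023) = 4.29 Myr.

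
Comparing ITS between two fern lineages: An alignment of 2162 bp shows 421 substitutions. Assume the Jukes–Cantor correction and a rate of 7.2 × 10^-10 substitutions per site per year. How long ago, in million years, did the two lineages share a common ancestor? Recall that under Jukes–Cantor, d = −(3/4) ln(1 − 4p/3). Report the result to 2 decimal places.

p = 421/2162 ≈ 0.194727.
d = −(3/4) ln(1 − 4p/3) = −0.75 ln(1 − 0.259636) = −0.75 ln(0.740364)
  = −0.75 × (-0.300613) = 0.225460 substitutions/site.
Under a molecular clock d = 2μt, so t = d/(2μ) = 0.225460 / (2 × 7.2 × 10^-10) = 156.57 million years.

156.57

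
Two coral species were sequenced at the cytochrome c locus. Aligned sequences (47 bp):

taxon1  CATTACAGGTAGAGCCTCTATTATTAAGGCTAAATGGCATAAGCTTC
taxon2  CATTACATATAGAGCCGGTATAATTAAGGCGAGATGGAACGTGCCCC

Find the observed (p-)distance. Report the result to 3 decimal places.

The sequences differ at 13 of 47 positions.
p = 13/47 = 0.276595… ≈ 0.277 (to 3 d.p.).

0.277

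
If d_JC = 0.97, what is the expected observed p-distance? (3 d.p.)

0.544

p = (3/4)(1 − e^(−4d/3)) = 0.75 × (1 − e^(-1.293333)) = 0.75 × (1 − 0.274355) = 0.544234.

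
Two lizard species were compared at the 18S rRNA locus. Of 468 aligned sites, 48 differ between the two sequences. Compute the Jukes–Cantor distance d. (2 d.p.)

0.11

p = 48/468 ≈ 0.102564.
d = −(3/4) ln(1 − 4p/3) = −0.75 ln(1 − 0.136752) = −0.75 ln(0.863248)
  = −0.75 × (-0.147053) = 0.110290 substitutions/site.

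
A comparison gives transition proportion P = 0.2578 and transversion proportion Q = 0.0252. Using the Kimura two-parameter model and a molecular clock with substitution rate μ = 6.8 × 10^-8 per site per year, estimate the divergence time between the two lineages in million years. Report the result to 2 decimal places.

2.96

Under the Kimura two-parameter model, d = −½ ln(1 − 2P − Q) − ¼ ln(1 − 2Q).
1 − 2P − Q = 0.4592, giving −½ ln(0.4592) = 0.389135.
1 − 2Q = 0.9496, giving −¼ ln(0.9496) = 0.012929.
d = 0.389135 + 0.012929 = 0.402064.
Under a molecular clock d = 2μt, so t = d/(2μ) = 0.402064 / (2 × 6.8 × 10^-8) = 2.96 million years.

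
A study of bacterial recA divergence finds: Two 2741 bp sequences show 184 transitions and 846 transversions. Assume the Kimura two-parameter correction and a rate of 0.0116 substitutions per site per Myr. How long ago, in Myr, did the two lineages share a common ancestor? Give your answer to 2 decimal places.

22.96

P = 184/2741 ≈ 0.067129 and Q = 846/2741 ≈ 0.308646.
Under the Kimura two-parameter model, d = −½ ln(1 − 2P − Q) − ¼ ln(1 − 2Q).
1 − 2P − Q = 0.557096, giving −½ ln(0.557096) = 0.292509.
1 − 2Q = 0.382708, giving −¼ ln(0.382708) = 0.240121.
d = 0.292509 + 0.240121 = 0.532630.
Under a molecular clock d = 2μt, so t = d/(2μ) = 0.532630 / (2 × 0.0116) = 22.96 Myr.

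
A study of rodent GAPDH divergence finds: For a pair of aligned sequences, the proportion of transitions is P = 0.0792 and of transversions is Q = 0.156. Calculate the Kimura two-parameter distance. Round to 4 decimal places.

0.2822

Under the Kimura two-parameter model, d = −½ ln(1 − 2P − Q) − ¼ ln(1 − 2Q).
1 − 2P − Q = 0.6856, giving −½ ln(0.6856) = 0.188730.
1 − 2Q = 0.688, giving −¼ ln(0.688) = 0.093492.
d = 0.188730 + 0.093492 = 0.282222.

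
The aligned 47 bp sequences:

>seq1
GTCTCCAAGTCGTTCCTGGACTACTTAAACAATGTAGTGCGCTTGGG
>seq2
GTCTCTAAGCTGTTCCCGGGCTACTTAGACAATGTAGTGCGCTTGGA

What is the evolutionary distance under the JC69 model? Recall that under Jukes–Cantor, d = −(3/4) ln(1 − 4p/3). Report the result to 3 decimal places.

The sequences differ at 7 of 47 sites (6, 10, 11, 17, 20, 28, 47), so p = 7/47 ≈ 0.148936.
d = −(3/4) ln(1 − 4p/3) = −0.75 ln(1 − 0.198581) = −0.75 ln(0.801419)
  = −0.75 × (-0.221371) = 0.166028 substitutions/site.

0.166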